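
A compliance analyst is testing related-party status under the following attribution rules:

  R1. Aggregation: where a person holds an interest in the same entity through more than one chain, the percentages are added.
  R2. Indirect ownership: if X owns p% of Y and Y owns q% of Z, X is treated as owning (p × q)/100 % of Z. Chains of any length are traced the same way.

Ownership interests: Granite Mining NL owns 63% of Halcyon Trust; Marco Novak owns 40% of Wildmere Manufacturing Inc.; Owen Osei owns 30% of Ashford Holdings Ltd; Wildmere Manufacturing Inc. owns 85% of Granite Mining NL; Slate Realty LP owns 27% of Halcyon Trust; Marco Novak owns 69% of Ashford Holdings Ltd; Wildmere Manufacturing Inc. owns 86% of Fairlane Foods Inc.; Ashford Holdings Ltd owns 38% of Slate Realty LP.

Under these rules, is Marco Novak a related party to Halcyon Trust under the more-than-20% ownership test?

Chain via Ashford Holdings Ltd → Slate Realty LP (R2): 69% × 38% × 27% = 7.0794% of Halcyon Trust.
Chain via Wildmere Manufacturing Inc. → Granite Mining NL (R2): 40% × 85% × 63% = 21.42% of Halcyon Trust.
Aggregating (R1): 7.0794% + 21.42% = 28.4994%.
28.4994% exceeds the 20% threshold, so Marco is a related party to Halcyon Trust.

Yes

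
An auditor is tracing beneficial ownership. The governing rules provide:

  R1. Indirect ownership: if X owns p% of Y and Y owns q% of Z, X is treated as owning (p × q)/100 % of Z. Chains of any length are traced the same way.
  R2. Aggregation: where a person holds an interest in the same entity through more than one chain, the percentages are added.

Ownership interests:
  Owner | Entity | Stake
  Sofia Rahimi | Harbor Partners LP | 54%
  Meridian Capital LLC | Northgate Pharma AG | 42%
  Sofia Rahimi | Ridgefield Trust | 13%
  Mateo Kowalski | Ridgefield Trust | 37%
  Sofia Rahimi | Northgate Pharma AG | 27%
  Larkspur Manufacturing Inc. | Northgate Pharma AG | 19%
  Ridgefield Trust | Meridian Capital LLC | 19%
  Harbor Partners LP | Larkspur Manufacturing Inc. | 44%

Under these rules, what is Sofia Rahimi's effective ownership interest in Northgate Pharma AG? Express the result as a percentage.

32.5518%

Chain via Harbor Partners LP → Larkspur Manufacturing Inc. (R1): 54% × 44% × 19% = 4.5144% of Northgate Pharma AG.
Chain via Ridgefield Trust → Meridian Capital LLC (R1): 13% × 19% × 42% = 1.0374% of Northgate Pharma AG.
Direct interest in Northgate Pharma AG: 27%.
Aggregating (R2): 4.5144% + 1.0374% + 27% = 32.5518%.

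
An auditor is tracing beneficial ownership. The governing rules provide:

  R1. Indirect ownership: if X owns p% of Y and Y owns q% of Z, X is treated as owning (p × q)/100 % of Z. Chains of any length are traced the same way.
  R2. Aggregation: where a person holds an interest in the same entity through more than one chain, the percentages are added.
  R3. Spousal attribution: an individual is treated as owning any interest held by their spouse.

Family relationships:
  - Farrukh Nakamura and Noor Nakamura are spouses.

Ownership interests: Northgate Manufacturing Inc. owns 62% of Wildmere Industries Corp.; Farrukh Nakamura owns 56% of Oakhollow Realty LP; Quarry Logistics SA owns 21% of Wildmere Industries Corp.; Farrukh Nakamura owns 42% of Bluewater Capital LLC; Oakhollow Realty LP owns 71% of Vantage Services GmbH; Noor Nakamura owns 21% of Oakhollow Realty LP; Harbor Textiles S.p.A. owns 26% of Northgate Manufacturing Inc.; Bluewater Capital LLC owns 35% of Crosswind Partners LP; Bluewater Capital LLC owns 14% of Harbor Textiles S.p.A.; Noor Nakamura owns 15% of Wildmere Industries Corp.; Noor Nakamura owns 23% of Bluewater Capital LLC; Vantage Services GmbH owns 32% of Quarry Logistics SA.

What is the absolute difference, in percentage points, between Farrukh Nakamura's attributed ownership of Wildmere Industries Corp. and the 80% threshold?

By spousal attribution (R3), Farrukh Nakamura is treated as also owning Noor Nakamura's interest in Bluewater Capital LLC, giving 42% + 23% = 65%.
By spousal attribution (R3), Farrukh Nakamura is treated as also owning Noor Nakamura's interest in Oakhollow Realty LP, giving 56% + 21% = 77%.
By spousal attribution (R3), Farrukh Nakamura is treated as owning Noor Nakamura's 15% interest in Wildmere Industries Corp.
Chain via Bluewater Capital LLC → Harbor Textiles S.p.A. → Northgate Manufacturing Inc. (R1): 65% × 14% × 26% × 62% = 1.46692% of Wildmere Industries Corp.
Chain via Oakhollow Realty LP → Vantage Services GmbH → Quarry Logistics SA (R1): 77% × 71% × 32% × 21% = 3.673824% of Wildmere Industries Corp.
Direct interest in Wildmere Industries Corp: 15%.
Aggregating (R2): 1.46692% + 3.673824% + 15% = 20.140744%.
20.140744% falls short of the 80% threshold by 59.859256 percentage points.

59.859256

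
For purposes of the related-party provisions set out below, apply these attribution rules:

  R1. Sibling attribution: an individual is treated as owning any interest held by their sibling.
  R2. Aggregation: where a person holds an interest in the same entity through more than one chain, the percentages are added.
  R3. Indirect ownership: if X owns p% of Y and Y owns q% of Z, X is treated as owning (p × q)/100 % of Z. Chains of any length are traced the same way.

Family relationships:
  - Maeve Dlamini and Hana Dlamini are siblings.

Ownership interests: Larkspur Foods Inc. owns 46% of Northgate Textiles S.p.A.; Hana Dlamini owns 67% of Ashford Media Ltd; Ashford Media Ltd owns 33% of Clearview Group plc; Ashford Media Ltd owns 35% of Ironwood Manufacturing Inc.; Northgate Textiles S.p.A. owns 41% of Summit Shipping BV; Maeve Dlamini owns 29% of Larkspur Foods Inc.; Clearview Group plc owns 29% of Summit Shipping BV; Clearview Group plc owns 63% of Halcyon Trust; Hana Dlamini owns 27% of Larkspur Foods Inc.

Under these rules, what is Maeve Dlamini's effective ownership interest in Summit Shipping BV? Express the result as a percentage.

By sibling attribution (R1), Maeve Dlamini is treated as also owning Hana Dlamini's interest in Larkspur Foods Inc, giving 29% + 27% = 56%.
By sibling attribution (R1), Maeve Dlamini is treated as owning Hana Dlamini's 67% interest in Ashford Media Ltd.
Chain via Larkspur Foods Inc. → Northgate Textiles S.p.A. (R3): 56% × 46% × 41% = 10.5616% of Summit Shipping BV.
Chain via Ashford Media Ltd → Clearview Group plc (R3): 67% × 33% × 29% = 6.4119% of Summit Shipping BV.
Aggregating (R2): 10.5616% + 6.4119% = 16.9735%.

16.9735%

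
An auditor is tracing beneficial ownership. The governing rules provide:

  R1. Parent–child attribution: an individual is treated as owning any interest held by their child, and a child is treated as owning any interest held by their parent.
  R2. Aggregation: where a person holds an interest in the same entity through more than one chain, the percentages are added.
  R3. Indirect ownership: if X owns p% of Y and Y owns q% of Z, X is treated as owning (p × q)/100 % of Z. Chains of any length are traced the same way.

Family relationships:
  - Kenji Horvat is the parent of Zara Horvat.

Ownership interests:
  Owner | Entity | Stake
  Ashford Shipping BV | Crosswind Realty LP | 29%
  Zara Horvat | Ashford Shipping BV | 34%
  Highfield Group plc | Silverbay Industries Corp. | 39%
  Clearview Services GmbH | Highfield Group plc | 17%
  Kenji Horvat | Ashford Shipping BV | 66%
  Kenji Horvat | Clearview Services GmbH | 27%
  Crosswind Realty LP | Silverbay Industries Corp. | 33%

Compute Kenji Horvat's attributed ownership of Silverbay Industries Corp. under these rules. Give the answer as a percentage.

By parent–child attribution (R1), Kenji Horvat is treated as also owning Zara Horvat's interest in Ashford Shipping BV, giving 66% + 34% = 100%.
Chain via Ashford Shipping BV → Crosswind Realty LP (R3): 100% × 29% × 33% = 9.57% of Silverbay Industries Corp.
Chain via Clearview Services GmbH → Highfield Group plc (R3): 27% × 17% × 39% = 1.7901% of Silverbay Industries Corp.
Aggregating (R2): 9.57% + 1.7901% = 11.3601%.

11.3601%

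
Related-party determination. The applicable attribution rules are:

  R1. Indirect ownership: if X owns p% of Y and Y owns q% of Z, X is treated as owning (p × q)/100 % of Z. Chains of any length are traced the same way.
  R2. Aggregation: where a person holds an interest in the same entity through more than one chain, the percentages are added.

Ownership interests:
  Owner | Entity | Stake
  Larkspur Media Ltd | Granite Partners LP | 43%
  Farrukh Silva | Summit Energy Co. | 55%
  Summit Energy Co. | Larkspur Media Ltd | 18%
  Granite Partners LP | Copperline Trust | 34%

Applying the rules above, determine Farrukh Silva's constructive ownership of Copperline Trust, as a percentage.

Chain via Summit Energy Co. → Larkspur Media Ltd → Granite Partners LP (R1): 55% × 18% × 43% × 34% = 1.44738% of Copperline Trust.

1.44738%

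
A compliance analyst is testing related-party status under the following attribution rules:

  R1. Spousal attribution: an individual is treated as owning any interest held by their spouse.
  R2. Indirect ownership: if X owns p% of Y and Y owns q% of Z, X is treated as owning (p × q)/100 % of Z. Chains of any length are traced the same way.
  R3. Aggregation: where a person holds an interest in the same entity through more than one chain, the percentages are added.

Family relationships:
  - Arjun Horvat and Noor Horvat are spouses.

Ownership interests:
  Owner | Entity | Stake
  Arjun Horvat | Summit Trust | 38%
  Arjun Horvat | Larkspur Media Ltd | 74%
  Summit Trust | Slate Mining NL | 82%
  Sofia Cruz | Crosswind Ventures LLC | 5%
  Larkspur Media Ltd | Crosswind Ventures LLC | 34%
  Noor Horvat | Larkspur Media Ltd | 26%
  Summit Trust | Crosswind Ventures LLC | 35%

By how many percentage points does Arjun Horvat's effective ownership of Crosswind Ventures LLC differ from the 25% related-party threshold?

22.3

By spousal attribution (R1), Arjun Horvat is treated as also owning Noor Horvat's interest in Larkspur Media Ltd, giving 74% + 26% = 100%.
Chain via Larkspur Media Ltd (R2): 100% × 34% = 34% of Crosswind Ventures LLC.
Chain via Summit Trust (R2): 38% × 35% = 13.3% of Crosswind Ventures LLC.
Aggregating (R3): 34% + 13.3% = 47.3%.
47.3% exceeds the 25% threshold by 22.3 percentage points.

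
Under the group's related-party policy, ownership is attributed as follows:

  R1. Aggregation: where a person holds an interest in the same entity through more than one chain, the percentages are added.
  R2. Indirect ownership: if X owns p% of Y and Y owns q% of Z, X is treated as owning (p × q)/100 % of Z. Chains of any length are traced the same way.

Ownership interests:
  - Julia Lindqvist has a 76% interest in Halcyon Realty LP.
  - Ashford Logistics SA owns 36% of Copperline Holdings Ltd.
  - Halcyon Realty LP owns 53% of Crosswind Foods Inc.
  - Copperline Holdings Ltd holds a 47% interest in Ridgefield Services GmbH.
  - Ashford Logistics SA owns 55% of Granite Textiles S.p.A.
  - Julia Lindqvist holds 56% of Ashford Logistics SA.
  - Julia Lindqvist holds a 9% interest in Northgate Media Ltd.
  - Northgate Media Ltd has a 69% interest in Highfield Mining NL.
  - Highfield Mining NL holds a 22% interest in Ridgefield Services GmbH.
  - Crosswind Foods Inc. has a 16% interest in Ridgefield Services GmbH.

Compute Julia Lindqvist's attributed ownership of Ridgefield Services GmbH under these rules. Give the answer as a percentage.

17.2862%

Chain via Ashford Logistics SA → Copperline Holdings Ltd (R2): 56% × 36% × 47% = 9.4752% of Ridgefield Services GmbH.
Chain via Northgate Media Ltd → Highfield Mining NL (R2): 9% × 69% × 22% = 1.3662% of Ridgefield Services GmbH.
Chain via Halcyon Realty LP → Crosswind Foods Inc. (R2): 76% × 53% × 16% = 6.4448% of Ridgefield Services GmbH.
Aggregating (R1): 9.4752% + 1.3662% + 6.4448% = 17.2862%.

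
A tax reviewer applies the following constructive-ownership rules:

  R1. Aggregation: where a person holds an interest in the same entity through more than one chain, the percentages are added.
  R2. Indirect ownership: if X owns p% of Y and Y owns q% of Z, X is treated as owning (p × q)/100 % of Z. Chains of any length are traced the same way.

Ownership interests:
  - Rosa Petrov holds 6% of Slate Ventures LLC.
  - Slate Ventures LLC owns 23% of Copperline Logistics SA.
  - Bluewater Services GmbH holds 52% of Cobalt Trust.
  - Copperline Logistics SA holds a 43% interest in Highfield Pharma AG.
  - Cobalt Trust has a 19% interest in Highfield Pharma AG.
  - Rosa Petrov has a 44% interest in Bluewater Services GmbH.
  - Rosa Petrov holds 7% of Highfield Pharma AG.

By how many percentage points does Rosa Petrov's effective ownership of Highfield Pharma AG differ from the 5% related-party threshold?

6.9406

Chain via Slate Ventures LLC → Copperline Logistics SA (R2): 6% × 23% × 43% = 0.5934% of Highfield Pharma AG.
Chain via Bluewater Services GmbH → Cobalt Trust (R2): 44% × 52% × 19% = 4.3472% of Highfield Pharma AG.
Direct interest in Highfield Pharma AG: 7%.
Aggregating (R1): 0.5934% + 4.3472% + 7% = 11.9406%.
11.9406% exceeds the 5% threshold by 6.9406 percentage points.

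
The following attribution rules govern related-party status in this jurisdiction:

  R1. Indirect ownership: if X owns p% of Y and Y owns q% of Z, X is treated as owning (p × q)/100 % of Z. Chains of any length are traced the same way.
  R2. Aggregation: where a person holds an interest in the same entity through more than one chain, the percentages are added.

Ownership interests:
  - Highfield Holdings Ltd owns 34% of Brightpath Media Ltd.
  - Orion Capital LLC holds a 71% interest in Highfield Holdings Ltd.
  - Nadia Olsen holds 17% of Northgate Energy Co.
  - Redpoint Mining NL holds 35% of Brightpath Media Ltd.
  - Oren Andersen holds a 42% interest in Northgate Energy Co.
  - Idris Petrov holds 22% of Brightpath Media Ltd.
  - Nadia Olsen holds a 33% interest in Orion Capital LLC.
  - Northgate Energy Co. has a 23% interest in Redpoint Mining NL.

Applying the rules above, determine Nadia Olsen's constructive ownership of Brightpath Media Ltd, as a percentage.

9.3347%

Chain via Northgate Energy Co. → Redpoint Mining NL (R1): 17% × 23% × 35% = 1.3685% of Brightpath Media Ltd.
Chain via Orion Capital LLC → Highfield Holdings Ltd (R1): 33% × 71% × 34% = 7.9662% of Brightpath Media Ltd.
Aggregating (R2): 1.3685% + 7.9662% = 9.3347%.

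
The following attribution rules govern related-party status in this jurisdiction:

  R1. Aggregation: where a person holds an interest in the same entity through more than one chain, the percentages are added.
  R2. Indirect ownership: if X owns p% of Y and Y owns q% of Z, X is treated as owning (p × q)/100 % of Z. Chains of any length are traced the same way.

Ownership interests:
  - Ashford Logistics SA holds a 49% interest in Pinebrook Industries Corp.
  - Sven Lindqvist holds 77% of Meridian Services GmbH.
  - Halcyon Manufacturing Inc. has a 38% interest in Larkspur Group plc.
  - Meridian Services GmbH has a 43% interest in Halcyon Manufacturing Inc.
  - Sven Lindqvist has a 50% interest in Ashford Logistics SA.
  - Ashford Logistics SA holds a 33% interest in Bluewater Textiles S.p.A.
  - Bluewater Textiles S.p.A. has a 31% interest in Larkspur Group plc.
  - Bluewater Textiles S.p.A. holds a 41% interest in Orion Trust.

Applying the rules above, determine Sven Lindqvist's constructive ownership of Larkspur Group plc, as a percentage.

Chain via Meridian Services GmbH → Halcyon Manufacturing Inc. (R2): 77% × 43% × 38% = 12.5818% of Larkspur Group plc.
Chain via Ashford Logistics SA → Bluewater Textiles S.p.A. (R2): 50% × 33% × 31% = 5.115% of Larkspur Group plc.
Aggregating (R1): 12.5818% + 5.115% = 17.6968%.

17.6968%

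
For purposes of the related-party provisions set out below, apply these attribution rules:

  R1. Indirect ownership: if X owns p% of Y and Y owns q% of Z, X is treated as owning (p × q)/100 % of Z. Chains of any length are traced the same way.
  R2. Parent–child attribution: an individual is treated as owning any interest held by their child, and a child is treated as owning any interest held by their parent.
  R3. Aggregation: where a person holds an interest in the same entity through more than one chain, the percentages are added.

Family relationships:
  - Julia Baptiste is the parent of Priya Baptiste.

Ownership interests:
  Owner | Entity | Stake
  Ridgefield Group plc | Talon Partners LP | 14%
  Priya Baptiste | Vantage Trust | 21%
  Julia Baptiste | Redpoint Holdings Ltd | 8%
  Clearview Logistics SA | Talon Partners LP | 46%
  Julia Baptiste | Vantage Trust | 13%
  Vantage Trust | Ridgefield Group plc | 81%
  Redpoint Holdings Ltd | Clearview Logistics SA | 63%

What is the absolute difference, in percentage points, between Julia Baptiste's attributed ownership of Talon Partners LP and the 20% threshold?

By parent–child attribution (R2), Julia Baptiste is treated as also owning Priya Baptiste's interest in Vantage Trust, giving 13% + 21% = 34%.
Chain via Redpoint Holdings Ltd → Clearview Logistics SA (R1): 8% × 63% × 46% = 2.3184% of Talon Partners LP.
Chain via Vantage Trust → Ridgefield Group plc (R1): 34% × 81% × 14% = 3.8556% of Talon Partners LP.
Aggregating (R3): 2.3184% + 3.8556% = 6.174%.
6.174% falls short of the 20% threshold by 13.826 percentage points.

13.826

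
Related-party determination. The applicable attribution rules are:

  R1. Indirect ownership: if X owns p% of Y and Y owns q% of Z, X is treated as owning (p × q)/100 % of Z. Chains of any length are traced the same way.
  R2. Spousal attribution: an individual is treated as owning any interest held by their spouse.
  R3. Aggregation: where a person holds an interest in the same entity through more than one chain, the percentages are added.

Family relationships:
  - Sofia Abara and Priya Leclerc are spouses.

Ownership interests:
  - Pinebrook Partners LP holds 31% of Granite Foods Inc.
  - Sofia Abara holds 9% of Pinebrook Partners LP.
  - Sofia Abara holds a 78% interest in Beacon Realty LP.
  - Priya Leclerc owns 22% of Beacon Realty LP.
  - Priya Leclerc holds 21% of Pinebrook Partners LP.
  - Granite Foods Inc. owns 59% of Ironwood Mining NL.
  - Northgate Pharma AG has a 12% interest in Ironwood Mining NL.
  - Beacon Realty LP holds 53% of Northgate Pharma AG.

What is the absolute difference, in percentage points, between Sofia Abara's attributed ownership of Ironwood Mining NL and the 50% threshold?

38.153

By spousal attribution (R2), Sofia Abara is treated as also owning Priya Leclerc's interest in Beacon Realty LP, giving 78% + 22% = 100%.
By spousal attribution (R2), Sofia Abara is treated as also owning Priya Leclerc's interest in Pinebrook Partners LP, giving 9% + 21% = 30%.
Chain via Beacon Realty LP → Northgate Pharma AG (R1): 100% × 53% × 12% = 6.36% of Ironwood Mining NL.
Chain via Pinebrook Partners LP → Granite Foods Inc. (R1): 30% × 31% × 59% = 5.487% of Ironwood Mining NL.
Aggregating (R3): 6.36% + 5.487% = 11.847%.
11.847% falls short of the 50% threshold by 38.153 percentage points.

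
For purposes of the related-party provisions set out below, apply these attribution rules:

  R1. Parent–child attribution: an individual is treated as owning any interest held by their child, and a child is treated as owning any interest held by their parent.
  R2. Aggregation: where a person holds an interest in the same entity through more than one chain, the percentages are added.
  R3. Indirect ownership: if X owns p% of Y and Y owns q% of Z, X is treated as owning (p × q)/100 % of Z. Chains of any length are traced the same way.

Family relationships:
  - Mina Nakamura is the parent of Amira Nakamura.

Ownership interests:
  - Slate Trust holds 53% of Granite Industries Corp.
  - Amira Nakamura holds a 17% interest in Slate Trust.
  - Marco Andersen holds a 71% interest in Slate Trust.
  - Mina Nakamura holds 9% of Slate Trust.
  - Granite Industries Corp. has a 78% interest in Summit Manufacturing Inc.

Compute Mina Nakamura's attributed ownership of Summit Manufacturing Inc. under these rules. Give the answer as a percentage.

By parent–child attribution (R1), Mina Nakamura is treated as also owning Amira Nakamura's interest in Slate Trust, giving 9% + 17% = 26%.
Chain via Slate Trust → Granite Industries Corp. (R3): 26% × 53% × 78% = 10.7484% of Summit Manufacturing Inc.

10.7484%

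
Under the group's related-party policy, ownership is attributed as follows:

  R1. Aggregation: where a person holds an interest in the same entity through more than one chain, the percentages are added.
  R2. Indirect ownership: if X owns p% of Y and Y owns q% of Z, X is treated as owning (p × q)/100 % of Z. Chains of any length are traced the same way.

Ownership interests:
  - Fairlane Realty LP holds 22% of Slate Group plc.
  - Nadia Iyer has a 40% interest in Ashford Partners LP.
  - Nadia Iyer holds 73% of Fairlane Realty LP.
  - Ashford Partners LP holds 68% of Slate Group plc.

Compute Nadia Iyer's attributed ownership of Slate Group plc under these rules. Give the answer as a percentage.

Chain via Ashford Partners LP (R2): 40% × 68% = 27.2% of Slate Group plc.
Chain via Fairlane Realty LP (R2): 73% × 22% = 16.06% of Slate Group plc.
Aggregating (R1): 27.2% + 16.06% = 43.26%.

43.26%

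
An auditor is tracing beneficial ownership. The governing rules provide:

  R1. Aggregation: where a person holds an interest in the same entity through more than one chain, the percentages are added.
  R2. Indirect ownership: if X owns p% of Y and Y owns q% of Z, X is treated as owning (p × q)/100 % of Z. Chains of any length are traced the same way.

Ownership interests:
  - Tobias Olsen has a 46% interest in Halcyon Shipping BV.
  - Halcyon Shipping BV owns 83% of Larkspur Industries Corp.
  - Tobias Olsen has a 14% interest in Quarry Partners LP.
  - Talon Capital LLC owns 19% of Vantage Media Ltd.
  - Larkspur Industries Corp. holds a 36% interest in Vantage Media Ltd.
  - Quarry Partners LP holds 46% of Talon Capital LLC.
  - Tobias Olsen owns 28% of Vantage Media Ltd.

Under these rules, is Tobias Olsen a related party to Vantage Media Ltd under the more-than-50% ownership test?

Chain via Halcyon Shipping BV → Larkspur Industries Corp. (R2): 46% × 83% × 36% = 13.7448% of Vantage Media Ltd.
Chain via Quarry Partners LP → Talon Capital LLC (R2): 14% × 46% × 19% = 1.2236% of Vantage Media Ltd.
Direct interest in Vantage Media Ltd: 28%.
Aggregating (R1): 13.7448% + 1.2236% + 28% = 42.9684%.
42.9684% does not exceed the 50% threshold, so Tobias is not a related party to Vantage Media Ltd.

No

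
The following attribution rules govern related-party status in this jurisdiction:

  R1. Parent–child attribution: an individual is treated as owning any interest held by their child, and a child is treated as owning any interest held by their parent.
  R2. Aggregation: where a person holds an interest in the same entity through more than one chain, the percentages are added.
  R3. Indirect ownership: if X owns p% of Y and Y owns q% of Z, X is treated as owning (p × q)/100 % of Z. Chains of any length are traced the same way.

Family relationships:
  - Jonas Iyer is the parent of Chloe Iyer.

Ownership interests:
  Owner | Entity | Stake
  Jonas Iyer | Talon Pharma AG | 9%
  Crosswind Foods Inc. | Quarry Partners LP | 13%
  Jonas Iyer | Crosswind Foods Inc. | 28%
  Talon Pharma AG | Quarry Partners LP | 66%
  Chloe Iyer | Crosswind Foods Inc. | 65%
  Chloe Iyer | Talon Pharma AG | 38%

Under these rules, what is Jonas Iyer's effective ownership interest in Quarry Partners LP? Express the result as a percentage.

By parent–child attribution (R1), Jonas Iyer is treated as also owning Chloe Iyer's interest in Talon Pharma AG, giving 9% + 38% = 47%.
By parent–child attribution (R1), Jonas Iyer is treated as also owning Chloe Iyer's interest in Crosswind Foods Inc, giving 28% + 65% = 93%.
Chain via Talon Pharma AG (R3): 47% × 66% = 31.02% of Quarry Partners LP.
Chain via Crosswind Foods Inc. (R3): 93% × 13% = 12.09% of Quarry Partners LP.
Aggregating (R2): 31.02% + 12.09% = 43.11%.

43.11%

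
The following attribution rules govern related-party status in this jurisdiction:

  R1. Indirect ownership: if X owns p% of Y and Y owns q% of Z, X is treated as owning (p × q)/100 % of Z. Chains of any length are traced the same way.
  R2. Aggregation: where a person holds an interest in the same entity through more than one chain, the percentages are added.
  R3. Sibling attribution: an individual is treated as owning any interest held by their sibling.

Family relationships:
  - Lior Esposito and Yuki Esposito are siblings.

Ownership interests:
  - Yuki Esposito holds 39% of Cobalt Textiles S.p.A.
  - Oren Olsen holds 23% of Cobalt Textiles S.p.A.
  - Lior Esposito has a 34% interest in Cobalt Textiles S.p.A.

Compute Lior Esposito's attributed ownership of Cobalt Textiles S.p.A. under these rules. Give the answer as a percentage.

73%

By sibling attribution (R3), Lior Esposito is treated as also owning Yuki Esposito's interest in Cobalt Textiles S.p.A, giving 34% + 39% = 73%.
Direct interest in Cobalt Textiles S.p.A: 73%.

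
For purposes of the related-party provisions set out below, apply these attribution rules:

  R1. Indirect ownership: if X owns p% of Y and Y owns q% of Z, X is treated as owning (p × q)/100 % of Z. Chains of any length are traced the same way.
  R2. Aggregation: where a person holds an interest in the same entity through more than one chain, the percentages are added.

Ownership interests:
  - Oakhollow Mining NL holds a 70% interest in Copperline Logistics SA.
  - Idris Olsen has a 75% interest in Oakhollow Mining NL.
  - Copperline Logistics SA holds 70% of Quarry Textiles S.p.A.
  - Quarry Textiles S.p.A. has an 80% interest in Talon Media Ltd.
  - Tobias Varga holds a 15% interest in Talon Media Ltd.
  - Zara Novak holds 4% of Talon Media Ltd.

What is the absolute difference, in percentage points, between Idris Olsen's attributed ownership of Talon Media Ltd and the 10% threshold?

Chain via Oakhollow Mining NL → Copperline Logistics SA → Quarry Textiles S.p.A. (R1): 75% × 70% × 70% × 80% = 29.4% of Talon Media Ltd.
29.4% exceeds the 10% threshold by 19.4 percentage points.

19.4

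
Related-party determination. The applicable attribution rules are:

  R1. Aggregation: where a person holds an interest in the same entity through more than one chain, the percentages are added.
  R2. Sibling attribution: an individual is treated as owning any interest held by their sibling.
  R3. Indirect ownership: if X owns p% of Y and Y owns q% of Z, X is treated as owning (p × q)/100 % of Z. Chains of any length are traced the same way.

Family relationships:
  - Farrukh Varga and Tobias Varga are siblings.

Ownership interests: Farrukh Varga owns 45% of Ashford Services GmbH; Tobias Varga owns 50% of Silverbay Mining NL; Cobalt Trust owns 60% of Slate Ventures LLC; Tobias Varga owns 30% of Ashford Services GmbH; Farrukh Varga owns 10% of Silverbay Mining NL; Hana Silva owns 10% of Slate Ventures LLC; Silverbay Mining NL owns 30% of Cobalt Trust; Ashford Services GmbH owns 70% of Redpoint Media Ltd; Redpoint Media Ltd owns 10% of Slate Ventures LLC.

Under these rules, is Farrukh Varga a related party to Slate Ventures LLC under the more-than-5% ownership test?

By sibling attribution (R2), Farrukh Varga is treated as also owning Tobias Varga's interest in Ashford Services GmbH, giving 45% + 30% = 75%.
By sibling attribution (R2), Farrukh Varga is treated as also owning Tobias Varga's interest in Silverbay Mining NL, giving 10% + 50% = 60%.
Chain via Ashford Services GmbH → Redpoint Media Ltd (R3): 75% × 70% × 10% = 5.25% of Slate Ventures LLC.
Chain via Silverbay Mining NL → Cobalt Trust (R3): 60% × 30% × 60% = 10.8% of Slate Ventures LLC.
Aggregating (R1): 5.25% + 10.8% = 16.05%.
16.05% exceeds the 5% threshold, so Farrukh is a related party to Slate Ventures LLC.

Yes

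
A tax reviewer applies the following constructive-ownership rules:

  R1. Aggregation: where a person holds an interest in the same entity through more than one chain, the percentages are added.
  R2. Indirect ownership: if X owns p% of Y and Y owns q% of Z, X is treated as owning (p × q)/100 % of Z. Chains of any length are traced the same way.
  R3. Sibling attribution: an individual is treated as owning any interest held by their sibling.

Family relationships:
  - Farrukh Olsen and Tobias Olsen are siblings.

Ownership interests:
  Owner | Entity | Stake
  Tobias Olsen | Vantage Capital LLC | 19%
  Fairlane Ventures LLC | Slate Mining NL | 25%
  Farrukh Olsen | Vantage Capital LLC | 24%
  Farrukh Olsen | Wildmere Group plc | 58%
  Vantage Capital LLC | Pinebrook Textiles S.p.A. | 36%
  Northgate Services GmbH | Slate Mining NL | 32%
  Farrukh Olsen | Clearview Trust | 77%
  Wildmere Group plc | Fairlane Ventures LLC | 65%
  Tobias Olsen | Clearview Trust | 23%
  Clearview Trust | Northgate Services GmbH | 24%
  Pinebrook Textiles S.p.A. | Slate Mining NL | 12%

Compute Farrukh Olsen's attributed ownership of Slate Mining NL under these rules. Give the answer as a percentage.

By sibling attribution (R3), Farrukh Olsen is treated as also owning Tobias Olsen's interest in Vantage Capital LLC, giving 24% + 19% = 43%.
By sibling attribution (R3), Farrukh Olsen is treated as also owning Tobias Olsen's interest in Clearview Trust, giving 77% + 23% = 100%.
Chain via Wildmere Group plc → Fairlane Ventures LLC (R2): 58% × 65% × 25% = 9.425% of Slate Mining NL.
Chain via Vantage Capital LLC → Pinebrook Textiles S.p.A. (R2): 43% × 36% × 12% = 1.8576% of Slate Mining NL.
Chain via Clearview Trust → Northgate Services GmbH (R2): 100% × 24% × 32% = 7.68% of Slate Mining NL.
Aggregating (R1): 9.425% + 1.8576% + 7.68% = 18.9626%.

18.9626%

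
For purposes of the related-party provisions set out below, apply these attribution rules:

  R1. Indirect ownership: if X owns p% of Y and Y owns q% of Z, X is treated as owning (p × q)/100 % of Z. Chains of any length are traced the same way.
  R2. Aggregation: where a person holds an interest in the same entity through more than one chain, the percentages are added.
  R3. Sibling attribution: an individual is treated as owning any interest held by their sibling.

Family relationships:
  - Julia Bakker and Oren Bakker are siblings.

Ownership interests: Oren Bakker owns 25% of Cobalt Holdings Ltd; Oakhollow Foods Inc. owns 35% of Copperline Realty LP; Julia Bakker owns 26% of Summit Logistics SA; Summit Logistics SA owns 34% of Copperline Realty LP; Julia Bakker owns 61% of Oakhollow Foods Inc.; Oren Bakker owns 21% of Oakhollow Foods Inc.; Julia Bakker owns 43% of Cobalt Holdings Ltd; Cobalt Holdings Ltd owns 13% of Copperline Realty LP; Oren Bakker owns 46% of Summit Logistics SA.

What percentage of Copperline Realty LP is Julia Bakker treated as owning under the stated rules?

By sibling attribution (R3), Julia Bakker is treated as also owning Oren Bakker's interest in Summit Logistics SA, giving 26% + 46% = 72%.
By sibling attribution (R3), Julia Bakker is treated as also owning Oren Bakker's interest in Cobalt Holdings Ltd, giving 43% + 25% = 68%.
By sibling attribution (R3), Julia Bakker is treated as also owning Oren Bakker's interest in Oakhollow Foods Inc, giving 61% + 21% = 82%.
Chain via Summit Logistics SA (R1): 72% × 34% = 24.48% of Copperline Realty LP.
Chain via Cobalt Holdings Ltd (R1): 68% × 13% = 8.84% of Copperline Realty LP.
Chain via Oakhollow Foods Inc. (R1): 82% × 35% = 28.7% of Copperline Realty LP.
Aggregating (R2): 24.48% + 8.84% + 28.7% = 62.02%.

62.02%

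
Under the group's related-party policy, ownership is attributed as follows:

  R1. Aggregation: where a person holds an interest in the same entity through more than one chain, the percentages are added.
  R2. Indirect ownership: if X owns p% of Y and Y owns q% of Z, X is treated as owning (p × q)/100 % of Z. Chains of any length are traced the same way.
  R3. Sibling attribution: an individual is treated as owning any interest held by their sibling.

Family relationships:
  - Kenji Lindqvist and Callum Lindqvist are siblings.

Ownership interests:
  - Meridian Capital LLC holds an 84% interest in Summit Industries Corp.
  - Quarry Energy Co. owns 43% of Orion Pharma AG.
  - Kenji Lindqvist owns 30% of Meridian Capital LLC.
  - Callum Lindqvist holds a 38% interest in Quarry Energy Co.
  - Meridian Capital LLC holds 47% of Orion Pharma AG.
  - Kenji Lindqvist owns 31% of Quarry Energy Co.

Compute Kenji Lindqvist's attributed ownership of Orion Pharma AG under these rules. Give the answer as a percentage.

43.77%

By sibling attribution (R3), Kenji Lindqvist is treated as also owning Callum Lindqvist's interest in Quarry Energy Co, giving 31% + 38% = 69%.
Chain via Quarry Energy Co. (R2): 69% × 43% = 29.67% of Orion Pharma AG.
Chain via Meridian Capital LLC (R2): 30% × 47% = 14.1% of Orion Pharma AG.
Aggregating (R1): 29.67% + 14.1% = 43.77%.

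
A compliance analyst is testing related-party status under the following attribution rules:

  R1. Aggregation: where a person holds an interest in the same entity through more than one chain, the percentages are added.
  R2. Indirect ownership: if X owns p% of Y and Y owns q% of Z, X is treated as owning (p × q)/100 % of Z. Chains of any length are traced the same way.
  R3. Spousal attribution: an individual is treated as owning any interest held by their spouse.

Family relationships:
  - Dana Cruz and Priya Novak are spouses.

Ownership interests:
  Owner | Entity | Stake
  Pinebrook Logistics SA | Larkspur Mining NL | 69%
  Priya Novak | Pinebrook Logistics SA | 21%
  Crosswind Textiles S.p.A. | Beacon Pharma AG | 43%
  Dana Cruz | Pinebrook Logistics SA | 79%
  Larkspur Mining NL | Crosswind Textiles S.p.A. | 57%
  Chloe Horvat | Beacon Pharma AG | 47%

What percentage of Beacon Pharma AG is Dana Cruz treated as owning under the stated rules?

By spousal attribution (R3), Dana Cruz is treated as also owning Priya Novak's interest in Pinebrook Logistics SA, giving 79% + 21% = 100%.
Chain via Pinebrook Logistics SA → Larkspur Mining NL → Crosswind Textiles S.p.A. (R2): 100% × 69% × 57% × 43% = 16.9119% of Beacon Pharma AG.

16.9119%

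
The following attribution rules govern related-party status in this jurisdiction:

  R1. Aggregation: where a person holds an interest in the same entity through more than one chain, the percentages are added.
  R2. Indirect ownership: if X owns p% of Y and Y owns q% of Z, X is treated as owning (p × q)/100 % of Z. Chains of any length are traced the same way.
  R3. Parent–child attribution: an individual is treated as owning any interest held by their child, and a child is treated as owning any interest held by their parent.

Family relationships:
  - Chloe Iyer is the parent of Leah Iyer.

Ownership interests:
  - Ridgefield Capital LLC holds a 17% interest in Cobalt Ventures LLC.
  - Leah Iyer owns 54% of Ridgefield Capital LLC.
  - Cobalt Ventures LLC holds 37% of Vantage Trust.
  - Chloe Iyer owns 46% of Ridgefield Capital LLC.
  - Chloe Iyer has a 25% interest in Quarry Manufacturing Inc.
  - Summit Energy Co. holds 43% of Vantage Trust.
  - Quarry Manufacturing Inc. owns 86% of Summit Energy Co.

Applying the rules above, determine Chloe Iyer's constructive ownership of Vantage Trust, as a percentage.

15.535%

By parent–child attribution (R3), Chloe Iyer is treated as also owning Leah Iyer's interest in Ridgefield Capital LLC, giving 46% + 54% = 100%.
Chain via Quarry Manufacturing Inc. → Summit Energy Co. (R2): 25% × 86% × 43% = 9.245% of Vantage Trust.
Chain via Ridgefield Capital LLC → Cobalt Ventures LLC (R2): 100% × 17% × 37% = 6.29% of Vantage Trust.
Aggregating (R1): 9.245% + 6.29% = 15.535%.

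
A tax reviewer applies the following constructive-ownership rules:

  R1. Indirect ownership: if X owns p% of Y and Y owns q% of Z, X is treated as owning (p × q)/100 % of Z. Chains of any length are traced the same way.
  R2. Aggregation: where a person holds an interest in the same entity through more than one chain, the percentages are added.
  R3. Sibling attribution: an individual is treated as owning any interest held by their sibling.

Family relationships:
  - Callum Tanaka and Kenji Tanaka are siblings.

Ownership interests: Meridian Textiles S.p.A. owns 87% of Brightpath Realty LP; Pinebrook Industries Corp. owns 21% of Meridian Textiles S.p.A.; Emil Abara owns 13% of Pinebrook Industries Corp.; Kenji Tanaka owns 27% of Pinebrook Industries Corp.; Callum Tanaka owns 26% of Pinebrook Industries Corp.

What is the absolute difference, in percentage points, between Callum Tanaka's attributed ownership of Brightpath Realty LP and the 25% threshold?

15.3169

By sibling attribution (R3), Callum Tanaka is treated as also owning Kenji Tanaka's interest in Pinebrook Industries Corp, giving 26% + 27% = 53%.
Chain via Pinebrook Industries Corp. → Meridian Textiles S.p.A. (R1): 53% × 21% × 87% = 9.6831% of Brightpath Realty LP.
9.6831% falls short of the 25% threshold by 15.3169 percentage points.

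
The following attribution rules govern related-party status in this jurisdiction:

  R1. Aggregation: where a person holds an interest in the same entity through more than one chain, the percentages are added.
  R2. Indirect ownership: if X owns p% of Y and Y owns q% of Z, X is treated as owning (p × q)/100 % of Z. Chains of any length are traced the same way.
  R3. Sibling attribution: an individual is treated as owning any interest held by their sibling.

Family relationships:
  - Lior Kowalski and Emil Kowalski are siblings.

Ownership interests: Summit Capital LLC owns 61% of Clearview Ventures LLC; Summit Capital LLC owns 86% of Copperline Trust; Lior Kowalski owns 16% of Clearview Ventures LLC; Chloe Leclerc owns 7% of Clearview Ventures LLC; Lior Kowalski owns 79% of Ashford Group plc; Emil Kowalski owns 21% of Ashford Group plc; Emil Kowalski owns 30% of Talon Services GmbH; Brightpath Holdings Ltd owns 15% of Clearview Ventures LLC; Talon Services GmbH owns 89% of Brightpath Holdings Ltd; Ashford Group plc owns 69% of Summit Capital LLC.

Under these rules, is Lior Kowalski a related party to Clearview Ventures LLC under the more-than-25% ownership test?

By sibling attribution (R3), Lior Kowalski is treated as also owning Emil Kowalski's interest in Ashford Group plc, giving 79% + 21% = 100%.
By sibling attribution (R3), Lior Kowalski is treated as owning Emil Kowalski's 30% interest in Talon Services GmbH.
Chain via Ashford Group plc → Summit Capital LLC (R2): 100% × 69% × 61% = 42.09% of Clearview Ventures LLC.
Direct interest in Clearview Ventures LLC: 16%.
Chain via Talon Services GmbH → Brightpath Holdings Ltd (R2): 30% × 89% × 15% = 4.005% of Clearview Ventures LLC.
Aggregating (R1): 42.09% + 16% + 4.005% = 62.095%.
62.095% exceeds the 25% threshold, so Lior is a related party to Clearview Ventures LLC.

Yes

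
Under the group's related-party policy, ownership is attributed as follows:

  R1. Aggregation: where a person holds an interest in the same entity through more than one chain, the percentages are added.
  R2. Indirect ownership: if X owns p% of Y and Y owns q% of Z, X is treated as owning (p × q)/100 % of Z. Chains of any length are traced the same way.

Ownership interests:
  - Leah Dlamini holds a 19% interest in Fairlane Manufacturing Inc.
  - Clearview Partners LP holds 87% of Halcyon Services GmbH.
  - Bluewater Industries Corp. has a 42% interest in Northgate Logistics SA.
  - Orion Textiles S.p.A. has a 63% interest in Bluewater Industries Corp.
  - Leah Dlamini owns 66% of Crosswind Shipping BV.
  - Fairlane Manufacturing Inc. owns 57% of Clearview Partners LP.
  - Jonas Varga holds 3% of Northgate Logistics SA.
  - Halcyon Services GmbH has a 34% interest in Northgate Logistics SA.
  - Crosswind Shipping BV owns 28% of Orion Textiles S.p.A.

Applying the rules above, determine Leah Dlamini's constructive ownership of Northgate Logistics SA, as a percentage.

Chain via Fairlane Manufacturing Inc. → Clearview Partners LP → Halcyon Services GmbH (R2): 19% × 57% × 87% × 34% = 3.203514% of Northgate Logistics SA.
Chain via Crosswind Shipping BV → Orion Textiles S.p.A. → Bluewater Industries Corp. (R2): 66% × 28% × 63% × 42% = 4.889808% of Northgate Logistics SA.
Aggregating (R1): 3.203514% + 4.889808% = 8.093322%.

8.093322%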